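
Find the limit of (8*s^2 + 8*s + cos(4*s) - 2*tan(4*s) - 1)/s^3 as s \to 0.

Substitution gives 0/0 (the numerator vanishes to order 3).
Expand each term to order s^3: the coefficient of s^3 in cos(4s) is 0 and in -2·tan(4s) is -128/3.
Lower-order terms cancel with the polynomial part, so the numerator is (-128/3)·s^3 + o(s^3), and the limit is (-128/3)/(1) = -128/3.

-128/3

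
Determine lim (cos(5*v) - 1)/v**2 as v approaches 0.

Direct substitution gives 0/0.
Apply L'Hôpital: lim (-5*sin(5*v))/(2*v), still 0/0.
After 2 applications of L'Hôpital's rule the quotient is (-25*cos(5*v))/(2); substituting v = 0 gives -25/2.

-25/2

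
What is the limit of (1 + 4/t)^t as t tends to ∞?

e^(4)

Write it as [(1 + 4/t)^t]^(1) · (1 + 4/t)^(0). The bracketed term tends to e^(4) and the second factor to 1, so the limit is e^(4).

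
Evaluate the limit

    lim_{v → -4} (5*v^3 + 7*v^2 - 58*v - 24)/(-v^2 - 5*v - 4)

42

Direct substitution gives 0/0, so factor. Both numerator and denominator have (v + 4) as a factor.
After cancelling, the expression reduces to (5*v^2 - 13*v - 6)/(-v - 1).
Substituting v = -4 gives 42.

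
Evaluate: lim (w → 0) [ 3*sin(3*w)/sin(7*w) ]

9/7

Substitution gives 0/0.
Divide numerator and denominator by w: sin(3w)/w → 3 and sin(7w)/w → 7, so the limit is 3·3/7 = 9/7.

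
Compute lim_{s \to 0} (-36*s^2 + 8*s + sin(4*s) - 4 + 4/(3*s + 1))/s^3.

Substitution gives 0/0 (the numerator vanishes to order 3).
Expand each term to order s^3: the coefficient of s^3 in 4·1/(1 + 3s) is -108 and in sin(4s) is -32/3.
Lower-order terms cancel with the polynomial part, so the numerator is (-356/3)·s^3 + o(s^3), and the limit is (-356/3)/(1) = -356/3.

-356/3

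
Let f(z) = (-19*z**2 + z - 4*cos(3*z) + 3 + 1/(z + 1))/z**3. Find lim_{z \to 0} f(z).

Substitution gives 0/0; apply L'Hôpital's rule 3 times.
After differentiating numerator and denominator 3 times the quotient is (-108*sin(3*z) - 6/(z + 1)^4)/(6); at z = 0 this is -1.

-1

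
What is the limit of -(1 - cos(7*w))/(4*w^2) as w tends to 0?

-49/8

Substitution gives 0/0.
Use (1 − cos u)/u² → 1/2 with u = 7w: the limit is 7²/(2·(-4)) = -49/8.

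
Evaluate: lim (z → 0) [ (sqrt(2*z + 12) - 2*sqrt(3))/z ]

A 0/0 form; rationalise with √(12 + 2z) + √12. This collapses the numerator to 2z, leaving 2/(√(12 + 2z) + √12) → 2/(2√12) = √(3)/6.

√(3)/6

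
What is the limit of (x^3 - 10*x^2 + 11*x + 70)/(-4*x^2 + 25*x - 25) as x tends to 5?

14/15

Since x = 5 makes numerator and denominator zero, (x - 5) divides both.
Cancelling it gives (x^2 - 5*x - 14)/(5 - 4*x); now plug in x = 5 to get 14/15.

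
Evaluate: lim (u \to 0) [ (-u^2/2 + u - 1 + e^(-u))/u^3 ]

Direct substitution gives 0/0.
Apply L'Hôpital: lim (-u + 1 - e^(-u))/(3*u^2), still 0/0.
Apply L'Hôpital: lim (-1 + e^(-u))/(6*u), still 0/0.
After 3 applications of L'Hôpital's rule the quotient is (-e^(-u))/(6); substituting u = 0 gives -1/6.

-1/6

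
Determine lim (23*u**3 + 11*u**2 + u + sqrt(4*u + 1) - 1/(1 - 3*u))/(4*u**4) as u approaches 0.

-91/4

Substitution gives 0/0; apply L'Hôpital's rule 4 times.
After differentiating numerator and denominator 4 times the quotient is (-240/(4*u + 1)^(7/2) + 1944/(3*u - 1)^5)/(96); at u = 0 this is -91/4.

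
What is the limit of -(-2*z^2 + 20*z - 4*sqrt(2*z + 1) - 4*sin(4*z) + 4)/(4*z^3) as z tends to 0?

-61/6

Substitution gives 0/0 (the numerator vanishes to order 3).
Expand each term to order z^3: the coefficient of z^3 in -4·√(1 + 2z) is -2 and in -4·sin(4z) is 128/3.
Lower-order terms cancel with the polynomial part, so the numerator is (122/3)·z^3 + o(z^3), and the limit is (122/3)/(-4) = -61/6.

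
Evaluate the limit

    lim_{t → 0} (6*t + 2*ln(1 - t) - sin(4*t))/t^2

-1

Substitution gives 0/0 (the numerator vanishes to order 2).
Expand each term to order t^2: the coefficient of t^2 in 2·ln(1 - t) is -1 and in −sin(4t) is 0.
Lower-order terms cancel with the polynomial part, so the numerator is (-1)·t^2 + o(t^2), and the limit is (-1)/(1) = -1.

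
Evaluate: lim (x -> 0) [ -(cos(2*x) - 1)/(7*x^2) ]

2/7

Direct substitution gives 0/0.
Apply L'Hôpital: lim (-2*sin(2*x))/(-14*x), still 0/0.
After 2 applications of L'Hôpital's rule the quotient is (-4*cos(2*x))/(-14); substituting x = 0 gives 2/7.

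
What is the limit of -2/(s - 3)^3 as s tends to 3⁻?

As s → 3⁻, (s - 3) → 0⁻, so (s - 3)^3 → 0⁻ and -2/(s - 3)^3 → ∞.

∞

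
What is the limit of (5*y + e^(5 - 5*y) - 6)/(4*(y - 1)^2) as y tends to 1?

Direct substitution gives 0/0.
Apply L'Hôpital: lim (5 - 5*e^(5 - 5*y))/(8*y - 8), still 0/0.
After 2 applications of L'Hôpital's rule the quotient is (25*e^(5 - 5*y))/(8); substituting y = 1 gives 25/8.

25/8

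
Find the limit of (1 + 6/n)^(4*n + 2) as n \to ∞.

Let L be the limit and take ln: ln L = lim (4n + 2)·ln(1 + 6/n) = lim (4n + 2)·(6/n + O(1/n²)) = 24.
Hence L = e^(24).

e^(24)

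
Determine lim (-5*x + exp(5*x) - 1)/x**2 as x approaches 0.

25/2

Direct substitution gives 0/0.
Apply L'Hôpital: lim (5*e^(5*x) - 5)/(2*x), still 0/0.
After 2 applications of L'Hôpital's rule the quotient is (25*e^(5*x))/(2); substituting x = 0 gives 25/2.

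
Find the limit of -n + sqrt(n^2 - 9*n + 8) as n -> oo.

An ∞ − ∞ form. Rationalising with the conjugate, the difference becomes (-9n + 8) / (√(n^2 - 9*n + 8) + n).
For large n the denominator behaves like 2·n, so the quotient tends to -9/2 = -9/2.

-9/2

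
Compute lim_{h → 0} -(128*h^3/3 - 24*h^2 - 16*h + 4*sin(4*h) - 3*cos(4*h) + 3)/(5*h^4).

Substitution gives 0/0; apply L'Hôpital's rule 4 times.
After differentiating numerator and denominator 4 times the quotient is (1024*sin(4*h) - 768*cos(4*h))/(-120); at h = 0 this is 32/5.

32/5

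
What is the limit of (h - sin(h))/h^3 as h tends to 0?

1/6

Direct substitution gives 0/0.
Apply L'Hôpital: lim (1 - cos(h))/(3*h^2), still 0/0.
Apply L'Hôpital: lim (sin(h))/(6*h), still 0/0.
After 3 applications of L'Hôpital's rule the quotient is (cos(h))/(6); substituting h = 0 gives 1/6.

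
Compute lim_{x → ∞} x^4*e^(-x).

Write as x^4/e^{1x}, an ∞/∞ form.
Exponential growth dominates any polynomial, so repeated L'Hôpital (or the standard result) gives 0.

0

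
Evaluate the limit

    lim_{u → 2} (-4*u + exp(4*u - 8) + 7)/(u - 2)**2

8

Direct substitution gives 0/0.
Apply L'Hôpital: lim (4*e^(4*u - 8) - 4)/(2*u - 4), still 0/0.
After 2 applications of L'Hôpital's rule the quotient is (16*e^(4*u - 8))/(2); substituting u = 2 gives 8.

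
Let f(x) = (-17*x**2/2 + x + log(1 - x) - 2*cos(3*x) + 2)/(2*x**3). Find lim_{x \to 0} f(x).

-1/6

Substitution gives 0/0 (the numerator vanishes to order 3).
Expand each term to order x^3: the coefficient of x^3 in ln(1 - x) is -1/3 and in -2·cos(3x) is 0.
Lower-order terms cancel with the polynomial part, so the numerator is (-1/3)·x^3 + o(x^3), and the limit is (-1/3)/(2) = -1/6.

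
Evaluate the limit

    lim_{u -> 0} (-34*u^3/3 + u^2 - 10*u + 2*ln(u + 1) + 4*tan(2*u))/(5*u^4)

Substitution gives 0/0; apply L'Hôpital's rule 4 times.
After differentiating numerator and denominator 4 times the quotient is (4*(128*(u + 1)^4*(3*tan(2*u)^2 + 2)*tan(2*u)/cos(2*u)^2 - 3)/(u + 1)^4)/(120); at u = 0 this is -1/10.

-1/10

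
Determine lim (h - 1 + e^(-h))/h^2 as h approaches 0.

1/2

Direct substitution gives 0/0.
Apply L'Hôpital: lim (1 - e^(-h))/(2*h), still 0/0.
After 2 applications of L'Hôpital's rule the quotient is (e^(-h))/(2); substituting h = 0 gives 1/2.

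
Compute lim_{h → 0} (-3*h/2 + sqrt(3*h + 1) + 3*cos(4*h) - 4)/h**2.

Substitution gives 0/0 (the numerator vanishes to order 2).
Expand each term to order h^2: the coefficient of h^2 in √(1 + 3h) is -9/8 and in 3·cos(4h) is -24.
Lower-order terms cancel with the polynomial part, so the numerator is (-201/8)·h^2 + o(h^2), and the limit is (-201/8)/(1) = -201/8.

-201/8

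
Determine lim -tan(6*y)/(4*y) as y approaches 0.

Substitution gives 0/0.
Since tan(u)/u → 1 as u → 0, tan(6y)/(6y) → 1 and the limit is 6/(-4) = -3/2.

-3/2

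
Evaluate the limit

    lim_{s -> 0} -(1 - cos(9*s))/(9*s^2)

-9/2

Substitution gives 0/0.
Use (1 − cos u)/u² → 1/2 with u = 9s: the limit is 9²/(2·(-9)) = -9/2.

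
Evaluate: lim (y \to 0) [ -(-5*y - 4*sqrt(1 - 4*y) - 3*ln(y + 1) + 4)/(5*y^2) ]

-19/10

Substitution gives 0/0 (the numerator vanishes to order 2).
Expand each term to order y^2: the coefficient of y^2 in -4·√(1 - 4y) is 8 and in -3·ln(1 + y) is 3/2.
Lower-order terms cancel with the polynomial part, so the numerator is (19/2)·y^2 + o(y^2), and the limit is (19/2)/(-5) = -19/10.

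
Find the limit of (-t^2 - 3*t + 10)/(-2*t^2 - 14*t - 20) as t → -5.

Direct substitution gives 0/0, so factor. Both numerator and denominator have (t + 5) as a factor.
After cancelling, the expression reduces to (2 - t)/(-2*t - 4).
Substituting t = -5 gives 7/6.

7/6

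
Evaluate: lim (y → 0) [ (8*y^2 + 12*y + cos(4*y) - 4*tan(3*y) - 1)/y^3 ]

-36

Substitution gives 0/0 (the numerator vanishes to order 3).
Expand each term to order y^3: the coefficient of y^3 in -4·tan(3y) is -36 and in cos(4y) is 0.
Lower-order terms cancel with the polynomial part, so the numerator is (-36)·y^3 + o(y^3), and the limit is (-36)/(1) = -36.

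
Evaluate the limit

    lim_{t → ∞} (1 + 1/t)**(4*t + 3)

Write it as [(1 + 1/t)^t]^(4) · (1 + 1/t)^(3). The bracketed term tends to e^(1) and the second factor to 1, so the limit is e^(4).

e^(4)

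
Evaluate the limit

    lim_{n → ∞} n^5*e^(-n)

0

Write as n^5/e^{1n}, an ∞/∞ form.
Exponential growth dominates any polynomial, so repeated L'Hôpital (or the standard result) gives 0.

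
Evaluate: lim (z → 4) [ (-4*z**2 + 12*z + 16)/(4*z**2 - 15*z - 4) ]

-20/17

Since z = 4 makes numerator and denominator zero, (z - 4) divides both.
Cancelling it gives (-4*z - 4)/(4*z + 1); now plug in z = 4 to get -20/17.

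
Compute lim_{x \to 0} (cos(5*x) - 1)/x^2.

Direct substitution gives 0/0.
Apply L'Hôpital: lim (-5*sin(5*x))/(2*x), still 0/0.
After 2 applications of L'Hôpital's rule the quotient is (-25*cos(5*x))/(2); substituting x = 0 gives -25/2.

-25/2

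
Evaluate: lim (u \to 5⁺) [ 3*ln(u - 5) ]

-∞

As u → 5⁺, u - 5 → 0⁺ and ln(u - 5) → −∞.
Multiplying by 3 gives -∞.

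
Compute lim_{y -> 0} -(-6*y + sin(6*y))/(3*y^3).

12

Direct substitution gives 0/0.
Apply L'Hôpital: lim (6*cos(6*y) - 6)/(-9*y^2), still 0/0.
Apply L'Hôpital: lim (-36*sin(6*y))/(-18*y), still 0/0.
After 3 applications of L'Hôpital's rule the quotient is (-216*cos(6*y))/(-18); substituting y = 0 gives 12.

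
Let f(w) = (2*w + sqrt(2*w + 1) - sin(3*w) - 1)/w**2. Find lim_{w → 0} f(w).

Substitution gives 0/0 (the numerator vanishes to order 2).
Expand each term to order w^2: the coefficient of w^2 in √(1 + 2w) is -1/2 and in −sin(3w) is 0.
Lower-order terms cancel with the polynomial part, so the numerator is (-1/2)·w^2 + o(w^2), and the limit is (-1/2)/(1) = -1/2.

-1/2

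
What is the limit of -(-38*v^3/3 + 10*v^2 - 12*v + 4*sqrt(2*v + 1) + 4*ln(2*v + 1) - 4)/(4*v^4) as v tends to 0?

37/8

Substitution gives 0/0 (the numerator vanishes to order 4).
Expand each term to order v^4: the coefficient of v^4 in 4·√(1 + 2v) is -5/2 and in 4·ln(1 + 2v) is -16.
Lower-order terms cancel with the polynomial part, so the numerator is (-37/2)·v^4 + o(v^4), and the limit is (-37/2)/(-4) = 37/8.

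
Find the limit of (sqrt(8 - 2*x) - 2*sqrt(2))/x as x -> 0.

Substitution gives 0/0. Multiply numerator and denominator by the conjugate √(8 - 2x) + √8.
The numerator becomes (8 - 2x) − 8 = -2x, so the expression simplifies to -2/(√(8 - 2x) + √8).
Letting x → 0 gives -2/(2√8) = -√(2)/4.

-√(2)/4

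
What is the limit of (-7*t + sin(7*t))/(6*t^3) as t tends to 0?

-343/36

Direct substitution gives 0/0.
Apply L'Hôpital: lim (7*cos(7*t) - 7)/(18*t^2), still 0/0.
Apply L'Hôpital: lim (-49*sin(7*t))/(36*t), still 0/0.
After 3 applications of L'Hôpital's rule the quotient is (-343*cos(7*t))/(36); substituting t = 0 gives -343/36.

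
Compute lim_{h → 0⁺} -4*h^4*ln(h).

0

This is a 0·(−∞) form. Rewrite as -4·ln(h) / h^(−4) and apply L'Hôpital:
the derivative quotient is -4·(1/h) / (−4·h^(−5)) = (4/4)·h^4 → 0.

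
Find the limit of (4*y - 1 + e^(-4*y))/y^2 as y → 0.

8

Direct substitution gives 0/0.
Apply L'Hôpital: lim (4 - 4*e^(-4*y))/(2*y), still 0/0.
After 2 applications of L'Hôpital's rule the quotient is (16*e^(-4*y))/(2); substituting y = 0 gives 8.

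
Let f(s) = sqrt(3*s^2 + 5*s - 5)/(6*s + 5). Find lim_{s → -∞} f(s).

For large |s|, √(3*s^2 + 5*s - 5) ≈ √3·|s| and the denominator ≈ 6s.
Since s → −∞, |s| = −s, giving −√3/(6) = -√(3)/6.

-√(3)/6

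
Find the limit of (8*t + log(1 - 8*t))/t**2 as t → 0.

Direct substitution gives 0/0.
Apply L'Hôpital: lim (8 - 8/(1 - 8*t))/(2*t), still 0/0.
After 2 applications of L'Hôpital's rule the quotient is (-64/(1 - 8*t)^2)/(2); substituting t = 0 gives -32.

-32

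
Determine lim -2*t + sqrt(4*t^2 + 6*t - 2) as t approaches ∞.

This has the form ∞ − ∞. Multiply and divide by the conjugate √(4*t^2 + 6*t - 2) + 2t.
That gives (6t - 2) / (√(4*t^2 + 6*t - 2) + 2t).
Divide numerator and denominator by t: the limit is 6/(2·2) = 3/2.

3/2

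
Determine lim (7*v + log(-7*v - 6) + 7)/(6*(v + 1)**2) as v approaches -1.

Direct substitution gives 0/0.
Apply L'Hôpital: lim (7 - 7/(-7*v - 6))/(12*v + 12), still 0/0.
After 2 applications of L'Hôpital's rule the quotient is (-49/(-7*v - 6)^2)/(12); substituting v = -1 gives -49/12.

-49/12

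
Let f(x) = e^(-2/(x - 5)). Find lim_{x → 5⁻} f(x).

∞

As x → 5⁻, -2/(x - 5) → +∞, so e^(-2/(x - 5)) → ∞.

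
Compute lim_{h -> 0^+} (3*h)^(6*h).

1

Base → 0⁺ and exponent → 0⁺: a 0^0 form.
Take logs: 6h·ln(3h). This is 0·(−∞); rewriting as ln(3h)/(1/(6h)) and applying L'Hôpital gives 0.
Hence the limit is e^0 = 1.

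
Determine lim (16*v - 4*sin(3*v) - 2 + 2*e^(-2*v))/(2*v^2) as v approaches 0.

2

Substitution gives 0/0 (the numerator vanishes to order 2).
Expand each term to order v^2: the coefficient of v^2 in 2·e^(-2v) is 4 and in -4·sin(3v) is 0.
Lower-order terms cancel with the polynomial part, so the numerator is (4)·v^2 + o(v^2), and the limit is (4)/(2) = 2.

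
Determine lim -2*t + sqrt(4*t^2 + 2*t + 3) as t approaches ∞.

1/2

An ∞ − ∞ form. Rationalising with the conjugate, the difference becomes (2t + 3) / (√(4*t^2 + 2*t + 3) + 2t).
For large t the denominator behaves like 2·2t, so the quotient tends to 2/4 = 1/2.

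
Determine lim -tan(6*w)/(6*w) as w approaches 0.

-1

Substitution gives 0/0.
Since tan(u)/u → 1 as u → 0, tan(6w)/(6w) → 1 and the limit is 6/(-6) = -1.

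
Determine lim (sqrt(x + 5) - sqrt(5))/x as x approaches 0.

√(5)/10

Substitution gives 0/0. Multiply numerator and denominator by the conjugate √(5 + x) + √5.
The numerator becomes (5 + x) − 5 = x, so the expression simplifies to 1/(√(5 + x) + √5).
Letting x → 0 gives 1/(2√5) = √(5)/10.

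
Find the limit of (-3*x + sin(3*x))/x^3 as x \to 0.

Direct substitution gives 0/0.
Apply L'Hôpital: lim (3*cos(3*x) - 3)/(3*x^2), still 0/0.
Apply L'Hôpital: lim (-9*sin(3*x))/(6*x), still 0/0.
After 3 applications of L'Hôpital's rule the quotient is (-27*cos(3*x))/(6); substituting x = 0 gives -9/2.

-9/2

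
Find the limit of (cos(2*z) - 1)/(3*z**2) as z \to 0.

Direct substitution gives 0/0.
Apply L'Hôpital: lim (-2*sin(2*z))/(6*z), still 0/0.
After 2 applications of L'Hôpital's rule the quotient is (-4*cos(2*z))/(6); substituting z = 0 gives -2/3.

-2/3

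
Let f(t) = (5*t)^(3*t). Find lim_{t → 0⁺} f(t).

1

Base → 0⁺ and exponent → 0⁺: a 0^0 form.
Take logs: 3t·ln(5t). This is 0·(−∞); rewriting as ln(5t)/(1/(3t)) and applying L'Hôpital gives 0.
Hence the limit is e^0 = 1.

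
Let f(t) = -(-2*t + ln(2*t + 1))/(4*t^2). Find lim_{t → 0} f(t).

Direct substitution gives 0/0.
Apply L'Hôpital: lim (-2 + 2/(2*t + 1))/(-8*t), still 0/0.
After 2 applications of L'Hôpital's rule the quotient is (-4/(2*t + 1)^2)/(-8); substituting t = 0 gives 1/2.

1/2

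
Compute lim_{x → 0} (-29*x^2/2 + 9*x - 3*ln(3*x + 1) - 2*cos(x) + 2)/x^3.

Substitution gives 0/0 (the numerator vanishes to order 3).
Expand each term to order x^3: the coefficient of x^3 in -2·cos(x) is 0 and in -3·ln(1 + 3x) is -27.
Lower-order terms cancel with the polynomial part, so the numerator is (-27)·x^3 + o(x^3), and the limit is (-27)/(1) = -27.

-27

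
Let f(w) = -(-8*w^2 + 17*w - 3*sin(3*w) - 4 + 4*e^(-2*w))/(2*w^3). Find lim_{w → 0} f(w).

Substitution gives 0/0 (the numerator vanishes to order 3).
Expand each term to order w^3: the coefficient of w^3 in -3·sin(3w) is 27/2 and in 4·e^(-2w) is -16/3.
Lower-order terms cancel with the polynomial part, so the numerator is (49/6)·w^3 + o(w^3), and the limit is (49/6)/(-2) = -49/12.

-49/12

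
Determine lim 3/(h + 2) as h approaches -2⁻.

As h → -2⁻, (h + 2) → 0⁻, so (h + 2)^1 → 0⁻ and 3/(h + 2)^1 → -∞.

-∞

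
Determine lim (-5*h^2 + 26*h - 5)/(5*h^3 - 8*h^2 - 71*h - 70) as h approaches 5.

Since h = 5 makes numerator and denominator zero, (h - 5) divides both.
Cancelling it gives (1 - 5*h)/(5*h^2 + 17*h + 14); now plug in h = 5 to get -3/28.

-3/28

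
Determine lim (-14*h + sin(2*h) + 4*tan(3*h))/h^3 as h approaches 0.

Substitution gives 0/0 (the numerator vanishes to order 3).
Expand each term to order h^3: the coefficient of h^3 in sin(2h) is -4/3 and in 4·tan(3h) is 36.
Lower-order terms cancel with the polynomial part, so the numerator is (104/3)·h^3 + o(h^3), and the limit is (104/3)/(1) = 104/3.

104/3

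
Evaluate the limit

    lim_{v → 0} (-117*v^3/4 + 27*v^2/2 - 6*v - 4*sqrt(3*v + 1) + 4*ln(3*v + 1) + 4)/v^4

-2187/32

Substitution gives 0/0 (the numerator vanishes to order 4).
Expand each term to order v^4: the coefficient of v^4 in 4·ln(1 + 3v) is -81 and in -4·√(1 + 3v) is 405/32.
Lower-order terms cancel with the polynomial part, so the numerator is (-2187/32)·v^4 + o(v^4), and the limit is (-2187/32)/(1) = -2187/32.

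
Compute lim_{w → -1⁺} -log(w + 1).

∞

As w → -1⁺, w + 1 → 0⁺ and ln(w + 1) → −∞.
Multiplying by -1 gives ∞.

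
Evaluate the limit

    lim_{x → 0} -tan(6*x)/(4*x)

Substitution gives 0/0.
Since tan(u)/u → 1 as u → 0, tan(6x)/(6x) → 1 and the limit is 6/(-4) = -3/2.

-3/2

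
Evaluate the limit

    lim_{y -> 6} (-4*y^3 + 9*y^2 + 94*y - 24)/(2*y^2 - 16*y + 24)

-115/4

Since y = 6 makes numerator and denominator zero, (y - 6) divides both.
Cancelling it gives (-4*y^2 - 15*y + 4)/(2*y - 4); now plug in y = 6 to get -115/4.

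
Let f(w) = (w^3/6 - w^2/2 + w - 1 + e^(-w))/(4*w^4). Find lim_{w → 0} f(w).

Direct substitution gives 0/0.
Apply L'Hôpital: lim (w^2/2 - w + 1 - e^(-w))/(16*w^3), still 0/0.
Apply L'Hôpital: lim (w - 1 + e^(-w))/(48*w^2), still 0/0.
Apply L'Hôpital: lim (1 - e^(-w))/(96*w), still 0/0.
After 4 applications of L'Hôpital's rule the quotient is (e^(-w))/(96); substituting w = 0 gives 1/96.

1/96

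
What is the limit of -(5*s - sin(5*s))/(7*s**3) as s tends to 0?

Direct substitution gives 0/0.
Apply L'Hôpital: lim (5 - 5*cos(5*s))/(-21*s^2), still 0/0.
Apply L'Hôpital: lim (25*sin(5*s))/(-42*s), still 0/0.
After 3 applications of L'Hôpital's rule the quotient is (125*cos(5*s))/(-42); substituting s = 0 gives -125/42.

-125/42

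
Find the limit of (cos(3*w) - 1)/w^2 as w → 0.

-9/2

Direct substitution gives 0/0.
Apply L'Hôpital: lim (-3*sin(3*w))/(2*w), still 0/0.
After 2 applications of L'Hôpital's rule the quotient is (-9*cos(3*w))/(2); substituting w = 0 gives -9/2.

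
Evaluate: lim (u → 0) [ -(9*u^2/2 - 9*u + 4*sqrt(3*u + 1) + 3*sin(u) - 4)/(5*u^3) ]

-5/4

Substitution gives 0/0 (the numerator vanishes to order 3).
Expand each term to order u^3: the coefficient of u^3 in 4·√(1 + 3u) is 27/4 and in 3·sin(u) is -1/2.
Lower-order terms cancel with the polynomial part, so the numerator is (25/4)·u^3 + o(u^3), and the limit is (25/4)/(-5) = -5/4.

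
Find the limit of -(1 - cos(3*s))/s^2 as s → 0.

Substitution gives 0/0.
Use (1 − cos u)/u² → 1/2 with u = 3s: the limit is 3²/(2·(-1)) = -9/2.

-9/2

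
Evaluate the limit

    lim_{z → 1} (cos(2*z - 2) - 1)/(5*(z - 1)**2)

-2/5

Direct substitution gives 0/0.
Apply L'Hôpital: lim (-2*sin(2*z - 2))/(10*z - 10), still 0/0.
After 2 applications of L'Hôpital's rule the quotient is (-4*cos(2*z - 2))/(10); substituting z = 1 gives -2/5.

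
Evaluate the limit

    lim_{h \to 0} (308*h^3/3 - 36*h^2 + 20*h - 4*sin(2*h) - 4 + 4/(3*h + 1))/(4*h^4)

81

Substitution gives 0/0; apply L'Hôpital's rule 4 times.
After differentiating numerator and denominator 4 times the quotient is (-64*sin(2*h) + 7776/(3*h + 1)^5)/(96); at h = 0 this is 81.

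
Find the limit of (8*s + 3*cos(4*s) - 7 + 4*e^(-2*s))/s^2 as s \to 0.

Substitution gives 0/0; apply L'Hôpital's rule 2 times.
After differentiating numerator and denominator 2 times the quotient is (-48*cos(4*s) + 16*e^(-2*s))/(2); at s = 0 this is -16.

-16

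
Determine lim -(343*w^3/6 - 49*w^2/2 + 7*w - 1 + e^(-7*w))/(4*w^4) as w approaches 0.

-2401/96

Direct substitution gives 0/0.
Apply L'Hôpital: lim (343*w^2/2 - 49*w + 7 - 7*e^(-7*w))/(-16*w^3), still 0/0.
Apply L'Hôpital: lim (343*w - 49 + 49*e^(-7*w))/(-48*w^2), still 0/0.
Apply L'Hôpital: lim (343 - 343*e^(-7*w))/(-96*w), still 0/0.
After 4 applications of L'Hôpital's rule the quotient is (2401*e^(-7*w))/(-96); substituting w = 0 gives -2401/96.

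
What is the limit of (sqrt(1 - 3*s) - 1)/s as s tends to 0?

-3/2

Substitution gives 0/0. Multiply numerator and denominator by the conjugate √(1 - 3s) + √1.
The numerator becomes (1 - 3s) − 1 = -3s, so the expression simplifies to -3/(√(1 - 3s) + √1).
Letting s → 0 gives -3/(2√1) = -3/2.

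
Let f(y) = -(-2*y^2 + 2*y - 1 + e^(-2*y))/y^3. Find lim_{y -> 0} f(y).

4/3

Direct substitution gives 0/0.
Apply L'Hôpital: lim (-4*y + 2 - 2*e^(-2*y))/(-3*y^2), still 0/0.
Apply L'Hôpital: lim (-4 + 4*e^(-2*y))/(-6*y), still 0/0.
After 3 applications of L'Hôpital's rule the quotient is (-8*e^(-2*y))/(-6); substituting y = 0 gives 4/3.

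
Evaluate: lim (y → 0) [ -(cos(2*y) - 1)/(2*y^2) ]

Direct substitution gives 0/0.
Apply L'Hôpital: lim (-2*sin(2*y))/(-4*y), still 0/0.
After 2 applications of L'Hôpital's rule the quotient is (-4*cos(2*y))/(-4); substituting y = 0 gives 1.

1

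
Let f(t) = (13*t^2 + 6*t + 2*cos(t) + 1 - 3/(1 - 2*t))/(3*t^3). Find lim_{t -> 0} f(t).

-8

Substitution gives 0/0 (the numerator vanishes to order 3).
Expand each term to order t^3: the coefficient of t^3 in 2·cos(t) is 0 and in -3·1/(1 - 2t) is -24.
Lower-order terms cancel with the polynomial part, so the numerator is (-24)·t^3 + o(t^3), and the limit is (-24)/(3) = -8.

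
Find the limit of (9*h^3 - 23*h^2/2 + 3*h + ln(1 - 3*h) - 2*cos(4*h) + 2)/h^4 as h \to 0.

-499/12

Substitution gives 0/0; apply L'Hôpital's rule 4 times.
After differentiating numerator and denominator 4 times the quotient is (-512*cos(4*h) - 486/(3*h - 1)^4)/(24); at h = 0 this is -499/12.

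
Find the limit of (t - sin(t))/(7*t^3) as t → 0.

1/42

Direct substitution gives 0/0.
Apply L'Hôpital: lim (1 - cos(t))/(21*t^2), still 0/0.
Apply L'Hôpital: lim (sin(t))/(42*t), still 0/0.
After 3 applications of L'Hôpital's rule the quotient is (cos(t))/(42); substituting t = 0 gives 1/42.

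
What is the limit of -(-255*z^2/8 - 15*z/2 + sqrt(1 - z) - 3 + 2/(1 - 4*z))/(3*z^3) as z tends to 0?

Substitution gives 0/0; apply L'Hôpital's rule 3 times.
After differentiating numerator and denominator 3 times the quotient is (768/(4*z - 1)^4 - 3/(8*(1 - z)^(5/2)))/(-18); at z = 0 this is -2047/48.

-2047/48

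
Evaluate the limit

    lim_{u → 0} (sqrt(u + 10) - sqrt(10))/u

A 0/0 form; rationalise with √(10 + u) + √10. This collapses the numerator to u, leaving 1/(√(10 + u) + √10) → 1/(2√10) = √(10)/20.

√(10)/20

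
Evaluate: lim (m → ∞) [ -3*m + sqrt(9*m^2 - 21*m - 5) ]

-7/2

This has the form ∞ − ∞. Multiply and divide by the conjugate √(9*m^2 - 21*m - 5) + 3m.
That gives (-21m - 5) / (√(9*m^2 - 21*m - 5) + 3m).
Divide numerator and denominator by m: the limit is -21/(2·3) = -7/2.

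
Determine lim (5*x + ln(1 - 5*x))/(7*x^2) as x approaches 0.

Direct substitution gives 0/0.
Apply L'Hôpital: lim (5 - 5/(1 - 5*x))/(14*x), still 0/0.
After 2 applications of L'Hôpital's rule the quotient is (-25/(1 - 5*x)^2)/(14); substituting x = 0 gives -25/14.

-25/14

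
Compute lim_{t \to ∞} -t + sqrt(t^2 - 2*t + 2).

-1

This has the form ∞ − ∞. Multiply and divide by the conjugate √(t^2 - 2*t + 2) + t.
That gives (-2t + 2) / (√(t^2 - 2*t + 2) + t).
Divide numerator and denominator by t: the limit is -2/(2·1) = -1.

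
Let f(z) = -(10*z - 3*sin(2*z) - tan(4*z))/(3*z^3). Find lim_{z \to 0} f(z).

52/9

Substitution gives 0/0 (the numerator vanishes to order 3).
Expand each term to order z^3: the coefficient of z^3 in -3·sin(2z) is 4 and in −tan(4z) is -64/3.
Lower-order terms cancel with the polynomial part, so the numerator is (-52/3)·z^3 + o(z^3), and the limit is (-52/3)/(-3) = 52/9.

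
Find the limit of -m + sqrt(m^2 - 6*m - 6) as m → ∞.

-3

An ∞ − ∞ form. Rationalising with the conjugate, the difference becomes (-6m - 6) / (√(m^2 - 6*m - 6) + m).
For large m the denominator behaves like 2·m, so the quotient tends to -6/2 = -3.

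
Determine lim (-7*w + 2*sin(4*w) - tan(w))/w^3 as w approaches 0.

-65/3

Substitution gives 0/0 (the numerator vanishes to order 3).
Expand each term to order w^3: the coefficient of w^3 in 2·sin(4w) is -64/3 and in −tan(w) is -1/3.
Lower-order terms cancel with the polynomial part, so the numerator is (-65/3)·w^3 + o(w^3), and the limit is (-65/3)/(1) = -65/3.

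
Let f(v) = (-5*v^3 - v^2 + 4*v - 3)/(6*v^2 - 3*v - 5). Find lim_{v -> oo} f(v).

-∞

The numerator has higher degree (3 > 2); the quotient behaves like (-5/(6))·v^1 for large |v|.
As v → +∞ this diverges to -∞.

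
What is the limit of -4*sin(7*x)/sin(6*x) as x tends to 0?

-14/3

Substitution gives 0/0.
Divide numerator and denominator by x: sin(7x)/x → 7 and sin(6x)/x → 6, so the limit is -4·7/6 = -14/3.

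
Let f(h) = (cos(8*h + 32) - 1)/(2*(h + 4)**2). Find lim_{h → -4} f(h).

Direct substitution gives 0/0.
Apply L'Hôpital: lim (-8*sin(8*h + 32))/(4*h + 16), still 0/0.
After 2 applications of L'Hôpital's rule the quotient is (-64*cos(8*h + 32))/(4); substituting h = -4 gives -16.

-16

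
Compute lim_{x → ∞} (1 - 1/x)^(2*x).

Let L be the limit and take ln: ln L = lim (2x)·ln(1 - 1/x) = lim (2x)·(-1/x + O(1/x²)) = -2.
Hence L = e^(-2).

e^(-2)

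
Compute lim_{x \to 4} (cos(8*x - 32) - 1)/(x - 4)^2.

-32

Direct substitution gives 0/0.
Apply L'Hôpital: lim (-8*sin(8*x - 32))/(2*x - 8), still 0/0.
After 2 applications of L'Hôpital's rule the quotient is (-64*cos(8*x - 32))/(2); substituting x = 4 gives -32.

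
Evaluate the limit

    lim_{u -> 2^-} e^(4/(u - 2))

0

As u → 2⁻, 4/(u - 2) → −∞, so e^(4/(u - 2)) → 0.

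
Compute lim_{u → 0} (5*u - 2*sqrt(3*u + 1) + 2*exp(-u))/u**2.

13/4

Substitution gives 0/0; apply L'Hôpital's rule 2 times.
After differentiating numerator and denominator 2 times the quotient is (2*e^(-u) + 9/(2*(3*u + 1)^(3/2)))/(2); at u = 0 this is 13/4.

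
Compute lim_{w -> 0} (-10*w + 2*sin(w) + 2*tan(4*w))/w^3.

Substitution gives 0/0; apply L'Hôpital's rule 3 times.
After differentiating numerator and denominator 3 times the quotient is (-2*cos(w) + 768*tan(4*w)^4 + 1024*tan(4*w)^2 + 256)/(6); at w = 0 this is 127/3.

127/3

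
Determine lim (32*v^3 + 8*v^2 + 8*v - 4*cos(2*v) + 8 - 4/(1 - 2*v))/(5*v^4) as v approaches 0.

-40/3

Substitution gives 0/0; apply L'Hôpital's rule 4 times.
After differentiating numerator and denominator 4 times the quotient is (-64*cos(2*v) + 1536/(2*v - 1)^5)/(120); at v = 0 this is -40/3.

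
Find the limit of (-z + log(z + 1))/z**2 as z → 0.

-1/2

Direct substitution gives 0/0.
Apply L'Hôpital: lim (-1 + 1/(z + 1))/(2*z), still 0/0.
After 2 applications of L'Hôpital's rule the quotient is (-1/(z + 1)^2)/(2); substituting z = 0 gives -1/2.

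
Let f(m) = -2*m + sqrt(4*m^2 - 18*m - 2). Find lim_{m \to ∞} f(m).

-9/2

This has the form ∞ − ∞. Multiply and divide by the conjugate √(4*m^2 - 18*m - 2) + 2m.
That gives (-18m - 2) / (√(4*m^2 - 18*m - 2) + 2m).
Divide numerator and denominator by m: the limit is -18/(2·2) = -9/2.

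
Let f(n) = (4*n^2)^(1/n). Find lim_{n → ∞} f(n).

1

Base → ∞ and exponent → 0: an ∞^0 form.
Take logs: (1/n)·ln(4·n^2) = (ln 4 + 2·ln n)/n → 0.
So the limit is e^0 = 1.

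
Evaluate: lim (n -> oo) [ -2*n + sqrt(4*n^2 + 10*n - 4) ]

This has the form ∞ − ∞. Multiply and divide by the conjugate √(4*n^2 + 10*n - 4) + 2n.
That gives (10n - 4) / (√(4*n^2 + 10*n - 4) + 2n).
Divide numerator and denominator by n: the limit is 10/(2·2) = 5/2.

5/2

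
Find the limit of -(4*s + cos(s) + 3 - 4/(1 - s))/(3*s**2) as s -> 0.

3/2

Substitution gives 0/0; apply L'Hôpital's rule 2 times.
After differentiating numerator and denominator 2 times the quotient is (-cos(s) + 8/(s - 1)^3)/(-6); at s = 0 this is 3/2.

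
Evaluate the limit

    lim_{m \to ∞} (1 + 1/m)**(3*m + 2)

e^(3)

The base → 1 and the exponent → ∞: a 1^∞ form.
Take logarithms: (3m + 2)·ln(1 + 1/m). Since ln(1+u) ~ u for small u, this behaves like (3m)·(1/m) → 3.
So the limit is e^(3).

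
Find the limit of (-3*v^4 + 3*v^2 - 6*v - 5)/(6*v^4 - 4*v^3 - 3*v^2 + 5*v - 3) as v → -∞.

Numerator and denominator both have degree 4.
Dividing every term by v^4, all lower-order terms vanish and the limit is the ratio of leading coefficients, -3/(6) = -1/2.

-1/2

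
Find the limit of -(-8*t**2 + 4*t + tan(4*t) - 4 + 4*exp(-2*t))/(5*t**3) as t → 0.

-16/5

Substitution gives 0/0 (the numerator vanishes to order 3).
Expand each term to order t^3: the coefficient of t^3 in 4·e^(-2t) is -16/3 and in tan(4t) is 64/3.
Lower-order terms cancel with the polynomial part, so the numerator is (16)·t^3 + o(t^3), and the limit is (16)/(-5) = -16/5.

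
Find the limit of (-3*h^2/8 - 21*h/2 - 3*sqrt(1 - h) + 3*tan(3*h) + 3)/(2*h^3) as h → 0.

Substitution gives 0/0 (the numerator vanishes to order 3).
Expand each term to order h^3: the coefficient of h^3 in 3·tan(3h) is 27 and in -3·√(1 - h) is 3/16.
Lower-order terms cancel with the polynomial part, so the numerator is (435/16)·h^3 + o(h^3), and the limit is (435/16)/(2) = 435/32.

435/32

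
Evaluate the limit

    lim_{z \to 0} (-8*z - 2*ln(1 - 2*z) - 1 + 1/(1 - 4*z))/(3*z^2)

Substitution gives 0/0; apply L'Hôpital's rule 2 times.
After differentiating numerator and denominator 2 times the quotient is (-32/(4*z - 1)^3 + 8/(2*z - 1)^2)/(6); at z = 0 this is 20/3.

20/3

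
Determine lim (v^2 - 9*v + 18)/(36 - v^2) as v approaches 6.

-1/4

Since v = 6 makes numerator and denominator zero, (v - 6) divides both.
Cancelling it gives (v - 3)/(-v - 6); now plug in v = 6 to get -1/4.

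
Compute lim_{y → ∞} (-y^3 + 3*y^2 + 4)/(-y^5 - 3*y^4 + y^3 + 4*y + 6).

The denominator has degree 5 and the numerator degree 3. Dividing numerator and denominator by y^5 sends every term to 0 except the leading denominator term, so the limit is 0.

0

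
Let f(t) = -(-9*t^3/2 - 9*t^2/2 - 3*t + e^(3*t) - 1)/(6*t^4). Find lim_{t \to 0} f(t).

-9/16

Direct substitution gives 0/0.
Apply L'Hôpital: lim (-27*t^2/2 - 9*t + 3*e^(3*t) - 3)/(-24*t^3), still 0/0.
Apply L'Hôpital: lim (-27*t + 9*e^(3*t) - 9)/(-72*t^2), still 0/0.
Apply L'Hôpital: lim (27*e^(3*t) - 27)/(-144*t), still 0/0.
After 4 applications of L'Hôpital's rule the quotient is (81*e^(3*t))/(-144); substituting t = 0 gives -9/16.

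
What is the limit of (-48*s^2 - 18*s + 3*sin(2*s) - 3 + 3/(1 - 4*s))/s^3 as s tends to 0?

Substitution gives 0/0 (the numerator vanishes to order 3).
Expand each term to order s^3: the coefficient of s^3 in 3·sin(2s) is -4 and in 3·1/(1 - 4s) is 192.
Lower-order terms cancel with the polynomial part, so the numerator is (188)·s^3 + o(s^3), and the limit is (188)/(1) = 188.

188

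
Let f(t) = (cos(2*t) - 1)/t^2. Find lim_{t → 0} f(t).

-2

Direct substitution gives 0/0.
Apply L'Hôpital: lim (-2*sin(2*t))/(2*t), still 0/0.
After 2 applications of L'Hôpital's rule the quotient is (-4*cos(2*t))/(2); substituting t = 0 gives -2.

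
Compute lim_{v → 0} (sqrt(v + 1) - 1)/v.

1/2

Substitution gives 0/0. Multiply numerator and denominator by the conjugate √(1 + v) + √1.
The numerator becomes (1 + v) − 1 = v, so the expression simplifies to 1/(√(1 + v) + √1).
Letting v → 0 gives 1/(2√1) = 1/2.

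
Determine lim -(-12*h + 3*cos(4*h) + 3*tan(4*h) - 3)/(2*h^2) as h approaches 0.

12

Substitution gives 0/0; apply L'Hôpital's rule 2 times.
After differentiating numerator and denominator 2 times the quotient is (-48*cos(4*h) + 96*tan(4*h)/cos(4*h)^2)/(-4); at h = 0 this is 12.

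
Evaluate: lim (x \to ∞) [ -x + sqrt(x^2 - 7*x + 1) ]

An ∞ − ∞ form. Rationalising with the conjugate, the difference becomes (-7x + 1) / (√(x^2 - 7*x + 1) + x).
For large x the denominator behaves like 2·x, so the quotient tends to -7/2 = -7/2.

-7/2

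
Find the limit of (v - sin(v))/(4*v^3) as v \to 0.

Direct substitution gives 0/0.
Apply L'Hôpital: lim (1 - cos(v))/(12*v^2), still 0/0.
Apply L'Hôpital: lim (sin(v))/(24*v), still 0/0.
After 3 applications of L'Hôpital's rule the quotient is (cos(v))/(24); substituting v = 0 gives 1/24.

1/24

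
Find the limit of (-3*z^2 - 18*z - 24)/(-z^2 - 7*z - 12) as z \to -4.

6

Since z = -4 makes numerator and denominator zero, (z + 4) divides both.
Cancelling it gives (-3*z - 6)/(-z - 3); now plug in z = -4 to get 6.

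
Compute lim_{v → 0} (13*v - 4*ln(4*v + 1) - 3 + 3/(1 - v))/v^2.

35

Substitution gives 0/0 (the numerator vanishes to order 2).
Expand each term to order v^2: the coefficient of v^2 in 3·1/(1 - v) is 3 and in -4·ln(1 + 4v) is 32.
Lower-order terms cancel with the polynomial part, so the numerator is (35)·v^2 + o(v^2), and the limit is (35)/(1) = 35.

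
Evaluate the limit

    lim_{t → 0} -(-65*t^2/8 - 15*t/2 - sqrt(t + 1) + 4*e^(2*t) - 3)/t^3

-253/48

Substitution gives 0/0 (the numerator vanishes to order 3).
Expand each term to order t^3: the coefficient of t^3 in 4·e^(2t) is 16/3 and in −√(1 + t) is -1/16.
Lower-order terms cancel with the polynomial part, so the numerator is (253/48)·t^3 + o(t^3), and the limit is (253/48)/(-1) = -253/48.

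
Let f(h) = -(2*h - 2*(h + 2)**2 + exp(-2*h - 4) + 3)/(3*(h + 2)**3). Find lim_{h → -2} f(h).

4/9

Direct substitution gives 0/0.
Apply L'Hôpital: lim (-4*h - 2*e^(-2*h - 4) - 6)/(-9*(h + 2)^2), still 0/0.
Apply L'Hôpital: lim (4*e^(-2*h - 4) - 4)/(-18*h - 36), still 0/0.
After 3 applications of L'Hôpital's rule the quotient is (-8*e^(-2*h - 4))/(-18); substituting h = -2 gives 4/9.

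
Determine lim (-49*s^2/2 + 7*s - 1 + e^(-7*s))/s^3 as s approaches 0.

Direct substitution gives 0/0.
Apply L'Hôpital: lim (-49*s + 7 - 7*e^(-7*s))/(3*s^2), still 0/0.
Apply L'Hôpital: lim (-49 + 49*e^(-7*s))/(6*s), still 0/0.
After 3 applications of L'Hôpital's rule the quotient is (-343*e^(-7*s))/(6); substituting s = 0 gives -343/6.

-343/6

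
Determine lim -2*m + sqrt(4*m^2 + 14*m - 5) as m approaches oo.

7/2

This has the form ∞ − ∞. Multiply and divide by the conjugate √(4*m^2 + 14*m - 5) + 2m.
That gives (14m - 5) / (√(4*m^2 + 14*m - 5) + 2m).
Divide numerator and denominator by m: the limit is 14/(2·2) = 7/2.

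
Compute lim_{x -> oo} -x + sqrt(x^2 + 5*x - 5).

5/2

This has the form ∞ − ∞. Multiply and divide by the conjugate √(x^2 + 5*x - 5) + x.
That gives (5x - 5) / (√(x^2 + 5*x - 5) + x).
Divide numerator and denominator by x: the limit is 5/(2·1) = 5/2.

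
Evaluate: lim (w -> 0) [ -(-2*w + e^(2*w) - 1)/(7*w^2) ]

-2/7

Direct substitution gives 0/0.
Apply L'Hôpital: lim (2*e^(2*w) - 2)/(-14*w), still 0/0.
After 2 applications of L'Hôpital's rule the quotient is (4*e^(2*w))/(-14); substituting w = 0 gives -2/7.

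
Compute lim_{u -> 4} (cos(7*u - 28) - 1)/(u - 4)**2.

Direct substitution gives 0/0.
Apply L'Hôpital: lim (-7*sin(7*u - 28))/(2*u - 8), still 0/0.
After 2 applications of L'Hôpital's rule the quotient is (-49*cos(7*u - 28))/(2); substituting u = 4 gives -49/2.

-49/2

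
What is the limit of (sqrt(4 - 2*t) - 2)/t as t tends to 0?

A 0/0 form; rationalise with √(4 - 2t) + √4. This collapses the numerator to -2t, leaving -2/(√(4 - 2t) + √4) → -2/(2√4) = -1/2.

-1/2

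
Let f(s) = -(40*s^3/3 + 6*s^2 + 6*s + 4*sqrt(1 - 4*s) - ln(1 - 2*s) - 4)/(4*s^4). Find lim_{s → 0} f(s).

Substitution gives 0/0; apply L'Hôpital's rule 4 times.
After differentiating numerator and denominator 4 times the quotient is (96/(2*s - 1)^4 - 960/(1 - 4*s)^(7/2))/(-96); at s = 0 this is 9.

9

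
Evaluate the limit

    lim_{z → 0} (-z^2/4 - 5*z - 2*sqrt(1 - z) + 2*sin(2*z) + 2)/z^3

Substitution gives 0/0 (the numerator vanishes to order 3).
Expand each term to order z^3: the coefficient of z^3 in -2·√(1 - z) is 1/8 and in 2·sin(2z) is -8/3.
Lower-order terms cancel with the polynomial part, so the numerator is (-61/24)·z^3 + o(z^3), and the limit is (-61/24)/(1) = -61/24.

-61/24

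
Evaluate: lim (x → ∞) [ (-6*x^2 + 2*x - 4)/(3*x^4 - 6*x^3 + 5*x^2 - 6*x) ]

0

The denominator has degree 4 and the numerator degree 2. Dividing numerator and denominator by x^4 sends every term to 0 except the leading denominator term, so the limit is 0.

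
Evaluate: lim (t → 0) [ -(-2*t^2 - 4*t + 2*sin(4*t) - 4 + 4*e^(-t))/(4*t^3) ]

Substitution gives 0/0 (the numerator vanishes to order 3).
Expand each term to order t^3: the coefficient of t^3 in 4·e^(-t) is -2/3 and in 2·sin(4t) is -64/3.
Lower-order terms cancel with the polynomial part, so the numerator is (-22)·t^3 + o(t^3), and the limit is (-22)/(-4) = 11/2.

11/2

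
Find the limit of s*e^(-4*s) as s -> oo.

Write as s^1/e^{4s}, an ∞/∞ form.
Exponential growth dominates any polynomial, so repeated L'Hôpital (or the standard result) gives 0.

0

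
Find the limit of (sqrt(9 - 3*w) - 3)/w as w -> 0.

-1/2

A 0/0 form; rationalise with √(9 - 3w) + √9. This collapses the numerator to -3w, leaving -3/(√(9 - 3w) + √9) → -3/(2√9) = -1/2.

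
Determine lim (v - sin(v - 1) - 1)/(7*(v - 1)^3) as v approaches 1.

1/42

Direct substitution gives 0/0.
Apply L'Hôpital: lim (1 - cos(v - 1))/(21*(v - 1)^2), still 0/0.
Apply L'Hôpital: lim (sin(v - 1))/(42*v - 42), still 0/0.
After 3 applications of L'Hôpital's rule the quotient is (cos(v - 1))/(42); substituting v = 1 gives 1/42.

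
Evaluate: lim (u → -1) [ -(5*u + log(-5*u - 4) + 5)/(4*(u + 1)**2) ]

25/8

Direct substitution gives 0/0.
Apply L'Hôpital: lim (5 - 5/(-5*u - 4))/(-8*u - 8), still 0/0.
After 2 applications of L'Hôpital's rule the quotient is (-25/(-5*u - 4)^2)/(-8); substituting u = -1 gives 25/8.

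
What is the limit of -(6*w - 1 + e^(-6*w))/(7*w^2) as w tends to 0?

-18/7

Direct substitution gives 0/0.
Apply L'Hôpital: lim (6 - 6*e^(-6*w))/(-14*w), still 0/0.
After 2 applications of L'Hôpital's rule the quotient is (36*e^(-6*w))/(-14); substituting w = 0 gives -18/7.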